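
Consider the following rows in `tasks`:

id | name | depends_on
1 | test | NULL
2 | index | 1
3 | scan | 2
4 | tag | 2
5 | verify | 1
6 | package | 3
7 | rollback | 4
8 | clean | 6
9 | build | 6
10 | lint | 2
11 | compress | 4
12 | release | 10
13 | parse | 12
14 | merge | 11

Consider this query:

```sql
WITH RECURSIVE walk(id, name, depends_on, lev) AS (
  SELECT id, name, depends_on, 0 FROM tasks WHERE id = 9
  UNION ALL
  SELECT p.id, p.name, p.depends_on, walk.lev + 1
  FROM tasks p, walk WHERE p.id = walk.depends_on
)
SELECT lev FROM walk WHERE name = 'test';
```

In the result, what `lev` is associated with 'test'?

4

Base: id=9 (build), depends_on=6, lev 0.
Iteration 1: join on id=6 -> package (id 6, depends_on=3, lev 1).
Iteration 2: join on id=3 -> scan (id 3, depends_on=2, lev 2).
Iteration 3: join on id=2 -> index (id 2, depends_on=1, lev 3).
Iteration 4: join on id=1 -> test (id 1, depends_on=NULL, lev 4).
Iteration 5: depends_on is NULL; no match; recursion stops.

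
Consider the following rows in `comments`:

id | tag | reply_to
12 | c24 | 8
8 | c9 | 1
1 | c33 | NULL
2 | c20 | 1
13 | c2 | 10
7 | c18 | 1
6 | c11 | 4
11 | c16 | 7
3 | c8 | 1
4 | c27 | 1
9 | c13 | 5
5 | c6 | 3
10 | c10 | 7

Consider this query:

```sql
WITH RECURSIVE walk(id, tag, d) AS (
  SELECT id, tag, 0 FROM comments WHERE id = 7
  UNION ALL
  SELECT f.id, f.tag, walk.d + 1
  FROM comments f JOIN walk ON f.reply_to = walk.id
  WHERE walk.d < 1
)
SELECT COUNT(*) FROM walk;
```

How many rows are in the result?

3

Base: id=7 (c18) at d 0.
Iteration 1: rows with reply_to in {7} -> c10 (id 10, d 1), c16 (id 11, d 1).
Iteration 2: d < 1 fails for all current rows; recursion stops.
Total rows emitted: 3.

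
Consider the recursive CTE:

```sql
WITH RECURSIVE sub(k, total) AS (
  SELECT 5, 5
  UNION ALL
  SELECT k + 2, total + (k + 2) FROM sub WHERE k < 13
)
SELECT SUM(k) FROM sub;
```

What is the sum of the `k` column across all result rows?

45

Base: k=5, total=5.
Iteration 1: 5 < 13 holds -> k = 5 + 2 = 7, total = 5 + 7 = 12.
Iteration 2: 7 < 13 holds -> k = 7 + 2 = 9, total = 12 + 9 = 21.
Iteration 3: 9 < 13 holds -> k = 9 + 2 = 11, total = 21 + 11 = 32.
Iteration 4: 11 < 13 holds -> k = 11 + 2 = 13, total = 32 + 13 = 45.
Iteration 5: 13 < 13 fails; recursion stops.
SUM(k) = 5 + 7 + 9 + 11 + 13 = 45.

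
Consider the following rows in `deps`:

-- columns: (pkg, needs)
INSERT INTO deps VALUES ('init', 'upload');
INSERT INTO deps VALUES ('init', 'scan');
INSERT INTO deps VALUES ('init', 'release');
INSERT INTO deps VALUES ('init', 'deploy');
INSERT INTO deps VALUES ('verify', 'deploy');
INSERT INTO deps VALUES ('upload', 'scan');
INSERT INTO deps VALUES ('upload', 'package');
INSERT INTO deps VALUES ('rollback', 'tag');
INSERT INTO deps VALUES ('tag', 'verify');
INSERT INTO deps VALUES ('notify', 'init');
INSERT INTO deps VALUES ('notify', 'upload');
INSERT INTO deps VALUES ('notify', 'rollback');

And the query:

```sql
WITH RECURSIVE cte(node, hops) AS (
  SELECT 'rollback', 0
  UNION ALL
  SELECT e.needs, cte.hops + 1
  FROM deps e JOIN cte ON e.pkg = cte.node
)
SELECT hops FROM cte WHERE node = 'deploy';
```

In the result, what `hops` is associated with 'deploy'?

Base: (rollback, hops=0).
Iteration 1: edges from {rollback} -> (tag, hops=1).
Iteration 2: edges from {tag} -> (verify, hops=2).
Iteration 3: edges from {verify} -> (deploy, hops=3).
Iteration 4: no outgoing edges from {deploy}; recursion stops.

3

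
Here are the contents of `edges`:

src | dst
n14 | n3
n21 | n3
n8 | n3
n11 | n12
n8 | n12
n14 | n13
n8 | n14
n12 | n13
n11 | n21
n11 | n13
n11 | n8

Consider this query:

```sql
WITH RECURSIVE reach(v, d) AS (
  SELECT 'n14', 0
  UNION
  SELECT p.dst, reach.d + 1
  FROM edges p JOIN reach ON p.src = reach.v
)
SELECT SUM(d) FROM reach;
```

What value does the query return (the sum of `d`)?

Base: (n14, d=0).
Iteration 1: edges from {n14} -> (n13, d=1), (n3, d=1).
Iteration 2: no outgoing edges from {n13,n3}; recursion stops.
SUM(d) = 0 + 1 + 1 = 2.

2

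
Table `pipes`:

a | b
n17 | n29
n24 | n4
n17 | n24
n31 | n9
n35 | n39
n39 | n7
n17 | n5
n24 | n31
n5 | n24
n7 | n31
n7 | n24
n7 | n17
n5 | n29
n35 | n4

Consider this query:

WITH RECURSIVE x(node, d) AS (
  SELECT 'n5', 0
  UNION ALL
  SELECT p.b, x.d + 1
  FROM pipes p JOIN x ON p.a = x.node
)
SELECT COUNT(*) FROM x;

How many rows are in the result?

6

Base: (n5, d=0).
Iteration 1: edges from {n5} -> (n24, d=1), (n29, d=1).
Iteration 2: edges from {n24,n29} -> (n31, d=2), (n4, d=2).
Iteration 3: edges from {n31,n4} -> (n9, d=3).
Iteration 4: no outgoing edges from {n9}; recursion stops.
Total rows emitted: 6.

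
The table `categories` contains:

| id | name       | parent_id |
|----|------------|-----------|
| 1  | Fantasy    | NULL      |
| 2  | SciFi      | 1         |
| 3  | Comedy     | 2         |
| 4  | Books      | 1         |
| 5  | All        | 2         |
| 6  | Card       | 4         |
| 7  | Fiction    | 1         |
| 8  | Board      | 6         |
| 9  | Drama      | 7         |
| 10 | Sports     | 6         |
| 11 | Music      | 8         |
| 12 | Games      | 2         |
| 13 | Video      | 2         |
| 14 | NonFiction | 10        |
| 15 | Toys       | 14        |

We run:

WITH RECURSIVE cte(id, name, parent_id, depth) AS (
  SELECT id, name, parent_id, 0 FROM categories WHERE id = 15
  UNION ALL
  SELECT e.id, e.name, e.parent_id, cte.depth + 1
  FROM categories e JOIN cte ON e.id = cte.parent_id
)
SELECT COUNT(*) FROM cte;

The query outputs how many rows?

Base: id=15 (Toys), parent_id=14, depth 0.
Iteration 1: join on id=14 -> NonFiction (id 14, parent_id=10, depth 1).
Iteration 2: join on id=10 -> Sports (id 10, parent_id=6, depth 2).
Iteration 3: join on id=6 -> Card (id 6, parent_id=4, depth 3).
Iteration 4: join on id=4 -> Books (id 4, parent_id=1, depth 4).
Iteration 5: join on id=1 -> Fantasy (id 1, parent_id=NULL, depth 5).
Iteration 6: parent_id is NULL; no match; recursion stops.
Total rows emitted: 6.

6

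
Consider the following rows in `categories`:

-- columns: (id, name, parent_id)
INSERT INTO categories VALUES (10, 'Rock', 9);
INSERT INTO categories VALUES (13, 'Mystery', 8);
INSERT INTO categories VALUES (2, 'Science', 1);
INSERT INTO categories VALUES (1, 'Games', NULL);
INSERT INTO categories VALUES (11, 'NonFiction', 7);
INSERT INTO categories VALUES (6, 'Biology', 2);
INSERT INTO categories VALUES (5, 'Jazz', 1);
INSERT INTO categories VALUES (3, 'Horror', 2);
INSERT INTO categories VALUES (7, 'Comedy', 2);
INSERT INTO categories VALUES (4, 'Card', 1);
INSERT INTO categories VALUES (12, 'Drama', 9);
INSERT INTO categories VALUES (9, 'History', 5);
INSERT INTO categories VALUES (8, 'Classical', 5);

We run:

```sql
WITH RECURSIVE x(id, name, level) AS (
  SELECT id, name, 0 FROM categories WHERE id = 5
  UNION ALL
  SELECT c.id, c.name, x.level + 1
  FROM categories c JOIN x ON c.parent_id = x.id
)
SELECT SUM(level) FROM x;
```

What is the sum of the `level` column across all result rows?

Base: id=5 (Jazz) at level 0.
Iteration 1: rows with parent_id in {5} -> Classical (id 8, level 1), History (id 9, level 1).
Iteration 2: rows with parent_id in {8,9} -> Rock (id 10, level 2), Drama (id 12, level 2), Mystery (id 13, level 2).
Iteration 3: no rows with parent_id in {10,12,13}; recursion stops.
SUM(level) = 0 + 1 + 1 + 2 + 2 + 2 = 8.

8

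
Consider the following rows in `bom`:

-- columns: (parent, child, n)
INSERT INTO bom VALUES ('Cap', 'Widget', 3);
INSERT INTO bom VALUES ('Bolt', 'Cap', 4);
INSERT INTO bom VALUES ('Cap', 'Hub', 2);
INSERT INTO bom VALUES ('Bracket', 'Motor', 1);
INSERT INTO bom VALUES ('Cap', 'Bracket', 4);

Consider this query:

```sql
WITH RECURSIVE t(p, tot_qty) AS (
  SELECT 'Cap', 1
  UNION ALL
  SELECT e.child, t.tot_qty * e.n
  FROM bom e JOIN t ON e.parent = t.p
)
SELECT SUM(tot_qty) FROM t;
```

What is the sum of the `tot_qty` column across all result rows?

Base: (Cap, tot_qty=1).
Iteration 1: components of {Cap} -> Bracket = 1*4 = 4, Hub = 1*2 = 2, Widget = 1*3 = 3.
Iteration 2: components of {Bracket,Hub,Widget} -> Motor = 4*1 = 4.
Iteration 3: no further components; recursion stops.
SUM(tot_qty) = 1 + 4 + 3 + 2 + 4 = 14.

14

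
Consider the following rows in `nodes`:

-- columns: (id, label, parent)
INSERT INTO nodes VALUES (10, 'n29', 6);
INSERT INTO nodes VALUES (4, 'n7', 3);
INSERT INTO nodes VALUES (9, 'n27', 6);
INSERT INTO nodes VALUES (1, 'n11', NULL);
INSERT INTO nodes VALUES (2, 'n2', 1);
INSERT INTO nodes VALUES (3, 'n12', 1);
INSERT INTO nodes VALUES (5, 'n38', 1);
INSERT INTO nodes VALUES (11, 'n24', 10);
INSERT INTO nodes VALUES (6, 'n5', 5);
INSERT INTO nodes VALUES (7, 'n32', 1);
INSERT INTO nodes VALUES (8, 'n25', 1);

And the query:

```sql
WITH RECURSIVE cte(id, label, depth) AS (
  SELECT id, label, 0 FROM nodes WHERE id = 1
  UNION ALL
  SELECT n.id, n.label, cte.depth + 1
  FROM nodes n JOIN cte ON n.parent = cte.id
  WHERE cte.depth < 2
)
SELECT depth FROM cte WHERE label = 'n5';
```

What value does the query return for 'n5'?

2

Base: id=1 (n11) at depth 0.
Iteration 1: rows with parent in {1} -> n2 (id 2, depth 1), n12 (id 3, depth 1), n38 (id 5, depth 1), n32 (id 7, depth 1), n25 (id 8, depth 1).
Iteration 2: rows with parent in {2,3,5,7,8} -> n7 (id 4, depth 2), n5 (id 6, depth 2).
Iteration 3: depth < 2 fails for all current rows; recursion stops.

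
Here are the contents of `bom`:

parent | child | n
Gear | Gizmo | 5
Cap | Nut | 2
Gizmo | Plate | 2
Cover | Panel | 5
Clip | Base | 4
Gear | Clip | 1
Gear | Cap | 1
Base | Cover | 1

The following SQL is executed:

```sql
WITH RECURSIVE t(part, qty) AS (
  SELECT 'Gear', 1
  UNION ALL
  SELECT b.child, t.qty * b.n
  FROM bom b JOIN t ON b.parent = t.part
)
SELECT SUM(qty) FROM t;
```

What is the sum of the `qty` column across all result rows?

48

Base: (Gear, qty=1).
Iteration 1: components of {Gear} -> Cap = 1*1 = 1, Clip = 1*1 = 1, Gizmo = 1*5 = 5.
Iteration 2: components of {Cap,Clip,Gizmo} -> Base = 1*4 = 4, Nut = 1*2 = 2, Plate = 5*2 = 10.
Iteration 3: components of {Base,Nut,Plate} -> Cover = 4*1 = 4.
Iteration 4: components of {Cover} -> Panel = 4*5 = 20.
Iteration 5: no further components; recursion stops.
SUM(qty) = 1 + 1 + 5 + 1 + 4 + 10 + 2 + 4 + 20 = 48.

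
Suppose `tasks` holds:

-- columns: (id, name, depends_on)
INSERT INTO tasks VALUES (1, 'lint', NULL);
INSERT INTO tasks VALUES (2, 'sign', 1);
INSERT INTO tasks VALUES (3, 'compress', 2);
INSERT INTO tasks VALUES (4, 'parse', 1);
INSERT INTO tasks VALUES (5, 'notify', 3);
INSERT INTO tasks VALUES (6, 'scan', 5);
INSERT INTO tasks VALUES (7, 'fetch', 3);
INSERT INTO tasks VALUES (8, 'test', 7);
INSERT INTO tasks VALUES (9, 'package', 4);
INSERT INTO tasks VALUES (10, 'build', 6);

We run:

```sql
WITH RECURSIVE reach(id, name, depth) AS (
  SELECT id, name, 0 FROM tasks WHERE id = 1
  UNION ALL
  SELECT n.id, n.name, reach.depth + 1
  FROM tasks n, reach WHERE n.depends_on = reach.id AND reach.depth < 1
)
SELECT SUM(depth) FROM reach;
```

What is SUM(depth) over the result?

Base: id=1 (lint) at depth 0.
Iteration 1: rows with depends_on in {1} -> sign (id 2, depth 1), parse (id 4, depth 1).
Iteration 2: depth < 1 fails for all current rows; recursion stops.
SUM(depth) = 0 + 1 + 1 = 2.

2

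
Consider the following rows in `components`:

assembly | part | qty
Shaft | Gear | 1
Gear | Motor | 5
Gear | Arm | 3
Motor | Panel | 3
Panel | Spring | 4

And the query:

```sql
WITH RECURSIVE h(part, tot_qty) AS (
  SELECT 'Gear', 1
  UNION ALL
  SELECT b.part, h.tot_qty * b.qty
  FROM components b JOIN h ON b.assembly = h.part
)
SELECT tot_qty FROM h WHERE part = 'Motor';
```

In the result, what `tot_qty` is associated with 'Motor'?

5

Base: (Gear, tot_qty=1).
Iteration 1: components of {Gear} -> Arm = 1*3 = 3, Motor = 1*5 = 5.
Iteration 2: components of {Arm,Motor} -> Panel = 5*3 = 15.
Iteration 3: components of {Panel} -> Spring = 15*4 = 60.
Iteration 4: no further components; recursion stops.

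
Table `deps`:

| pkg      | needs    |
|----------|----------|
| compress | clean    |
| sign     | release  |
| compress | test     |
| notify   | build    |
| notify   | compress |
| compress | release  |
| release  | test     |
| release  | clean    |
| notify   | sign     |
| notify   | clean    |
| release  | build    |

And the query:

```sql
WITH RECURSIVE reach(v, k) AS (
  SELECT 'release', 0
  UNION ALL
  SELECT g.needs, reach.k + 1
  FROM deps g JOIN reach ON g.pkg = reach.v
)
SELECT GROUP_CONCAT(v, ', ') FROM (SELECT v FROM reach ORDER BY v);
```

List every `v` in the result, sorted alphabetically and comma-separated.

Base: (release, k=0).
Iteration 1: edges from {release} -> (build, k=1), (clean, k=1), (test, k=1).
Iteration 2: no outgoing edges from {build,clean,test}; recursion stops.

build, clean, release, test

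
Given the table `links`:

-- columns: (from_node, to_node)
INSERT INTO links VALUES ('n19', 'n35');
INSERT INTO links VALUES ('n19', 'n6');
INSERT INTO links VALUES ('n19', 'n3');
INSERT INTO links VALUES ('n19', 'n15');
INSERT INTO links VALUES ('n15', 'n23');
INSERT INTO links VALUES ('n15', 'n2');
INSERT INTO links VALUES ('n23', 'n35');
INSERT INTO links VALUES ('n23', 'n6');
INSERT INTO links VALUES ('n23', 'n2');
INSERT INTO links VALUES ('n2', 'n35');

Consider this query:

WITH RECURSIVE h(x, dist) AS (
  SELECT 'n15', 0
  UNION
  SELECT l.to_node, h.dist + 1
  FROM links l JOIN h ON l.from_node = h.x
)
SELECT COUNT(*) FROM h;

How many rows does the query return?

7

Base: (n15, dist=0).
Iteration 1: edges from {n15} -> (n2, dist=1), (n23, dist=1).
Iteration 2: edges from {n2,n23} -> (n2, dist=2), (n35, dist=2), (n6, dist=2). [UNION drops 1 duplicate row(s)]
Iteration 3: edges from {n2,n35,n6} -> (n35, dist=3).
Iteration 4: no outgoing edges from {n35}; recursion stops.
Total rows emitted: 7.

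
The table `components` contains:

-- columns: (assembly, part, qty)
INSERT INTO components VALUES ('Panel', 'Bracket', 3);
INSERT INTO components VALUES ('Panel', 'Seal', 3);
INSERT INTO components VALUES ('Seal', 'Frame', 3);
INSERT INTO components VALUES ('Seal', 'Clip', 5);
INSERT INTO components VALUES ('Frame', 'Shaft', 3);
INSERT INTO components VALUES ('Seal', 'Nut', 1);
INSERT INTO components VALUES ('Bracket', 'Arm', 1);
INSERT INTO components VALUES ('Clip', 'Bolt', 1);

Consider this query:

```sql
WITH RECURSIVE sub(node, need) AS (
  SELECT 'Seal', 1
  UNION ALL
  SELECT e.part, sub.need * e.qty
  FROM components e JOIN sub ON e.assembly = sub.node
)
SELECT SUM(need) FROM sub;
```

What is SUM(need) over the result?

24

Base: (Seal, need=1).
Iteration 1: components of {Seal} -> Clip = 1*5 = 5, Frame = 1*3 = 3, Nut = 1*1 = 1.
Iteration 2: components of {Clip,Frame,Nut} -> Bolt = 5*1 = 5, Shaft = 3*3 = 9.
Iteration 3: no further components; recursion stops.
SUM(need) = 1 + 3 + 5 + 1 + 9 + 5 = 24.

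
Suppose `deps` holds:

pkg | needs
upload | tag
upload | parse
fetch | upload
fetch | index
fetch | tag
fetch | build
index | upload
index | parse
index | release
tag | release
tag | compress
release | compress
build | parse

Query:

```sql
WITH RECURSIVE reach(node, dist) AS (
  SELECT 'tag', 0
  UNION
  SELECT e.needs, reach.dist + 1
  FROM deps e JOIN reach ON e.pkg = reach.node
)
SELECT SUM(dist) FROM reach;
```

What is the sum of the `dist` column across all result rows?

Base: (tag, dist=0).
Iteration 1: edges from {tag} -> (compress, dist=1), (release, dist=1).
Iteration 2: edges from {compress,release} -> (compress, dist=2).
Iteration 3: no outgoing edges from {compress}; recursion stops.
SUM(dist) = 0 + 1 + 1 + 2 = 4.

4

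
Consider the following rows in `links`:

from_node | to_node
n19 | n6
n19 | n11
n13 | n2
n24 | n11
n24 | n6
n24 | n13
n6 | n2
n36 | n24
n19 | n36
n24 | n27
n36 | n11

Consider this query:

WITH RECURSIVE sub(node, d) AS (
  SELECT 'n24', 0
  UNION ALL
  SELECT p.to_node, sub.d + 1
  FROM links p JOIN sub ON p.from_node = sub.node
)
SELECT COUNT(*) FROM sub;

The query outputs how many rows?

7

Base: (n24, d=0).
Iteration 1: edges from {n24} -> (n11, d=1), (n13, d=1), (n27, d=1), (n6, d=1).
Iteration 2: edges from {n11,n13,n27,n6} -> (n2, d=2) x2. [UNION ALL keeps all 2 new rows, including repeats]
Iteration 3: no outgoing edges from {n2}; recursion stops.
Total rows emitted: 7.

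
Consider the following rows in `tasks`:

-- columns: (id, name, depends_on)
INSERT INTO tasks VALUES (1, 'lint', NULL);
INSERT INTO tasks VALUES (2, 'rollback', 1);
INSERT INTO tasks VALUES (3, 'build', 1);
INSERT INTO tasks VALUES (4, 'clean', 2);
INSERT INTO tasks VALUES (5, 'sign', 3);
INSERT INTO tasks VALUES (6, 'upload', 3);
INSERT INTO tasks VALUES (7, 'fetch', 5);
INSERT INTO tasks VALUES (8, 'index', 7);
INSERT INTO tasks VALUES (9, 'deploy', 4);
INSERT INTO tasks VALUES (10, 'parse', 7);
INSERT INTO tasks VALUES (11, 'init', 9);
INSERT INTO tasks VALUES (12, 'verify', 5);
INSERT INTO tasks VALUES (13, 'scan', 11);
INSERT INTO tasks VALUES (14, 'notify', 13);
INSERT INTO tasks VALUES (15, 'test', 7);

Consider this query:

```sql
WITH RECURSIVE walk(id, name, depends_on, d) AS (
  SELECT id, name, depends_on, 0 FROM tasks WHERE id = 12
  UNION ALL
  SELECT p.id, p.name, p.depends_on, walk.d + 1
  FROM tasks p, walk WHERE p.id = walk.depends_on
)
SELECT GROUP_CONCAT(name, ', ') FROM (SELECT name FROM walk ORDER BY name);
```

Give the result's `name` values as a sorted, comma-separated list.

build, lint, sign, verify

Base: id=12 (verify), depends_on=5, d 0.
Iteration 1: join on id=5 -> sign (id 5, depends_on=3, d 1).
Iteration 2: join on id=3 -> build (id 3, depends_on=1, d 2).
Iteration 3: join on id=1 -> lint (id 1, depends_on=NULL, d 3).
Iteration 4: depends_on is NULL; no match; recursion stops.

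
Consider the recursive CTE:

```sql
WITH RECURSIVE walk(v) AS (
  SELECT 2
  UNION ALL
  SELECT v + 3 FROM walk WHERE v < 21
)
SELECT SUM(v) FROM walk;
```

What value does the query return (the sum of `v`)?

100

Base: v=2.
Iteration 1: 2 < 21 holds -> v = 2 + 3 = 5.
Iteration 2: 5 < 21 holds -> v = 5 + 3 = 8.
Iteration 3: 8 < 21 holds -> v = 8 + 3 = 11.
Iteration 4: 11 < 21 holds -> v = 11 + 3 = 14.
Iteration 5: 14 < 21 holds -> v = 14 + 3 = 17.
Iteration 6: 17 < 21 holds -> v = 17 + 3 = 20.
Iteration 7: 20 < 21 holds -> v = 20 + 3 = 23.
Iteration 8: 23 < 21 fails; recursion stops.
SUM(v) = 2 + 5 + 8 + 11 + 14 + 17 + 20 + 23 = 100.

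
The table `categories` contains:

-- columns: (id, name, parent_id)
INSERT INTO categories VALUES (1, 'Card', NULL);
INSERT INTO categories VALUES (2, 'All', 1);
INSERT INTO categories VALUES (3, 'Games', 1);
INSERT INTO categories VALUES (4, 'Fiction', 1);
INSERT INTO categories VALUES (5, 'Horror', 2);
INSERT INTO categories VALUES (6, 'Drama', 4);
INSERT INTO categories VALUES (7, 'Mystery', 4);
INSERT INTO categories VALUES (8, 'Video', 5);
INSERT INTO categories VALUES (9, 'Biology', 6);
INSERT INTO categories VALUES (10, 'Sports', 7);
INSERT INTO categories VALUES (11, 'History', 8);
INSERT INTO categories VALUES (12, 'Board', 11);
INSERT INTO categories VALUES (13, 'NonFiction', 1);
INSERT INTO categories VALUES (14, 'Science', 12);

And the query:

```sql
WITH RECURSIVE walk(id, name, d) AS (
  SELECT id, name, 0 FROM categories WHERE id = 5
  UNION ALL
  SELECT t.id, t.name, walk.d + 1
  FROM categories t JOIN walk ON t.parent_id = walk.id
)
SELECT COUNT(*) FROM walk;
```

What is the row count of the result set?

Base: id=5 (Horror) at d 0.
Iteration 1: rows with parent_id in {5} -> Video (id 8, d 1).
Iteration 2: rows with parent_id in {8} -> History (id 11, d 2).
Iteration 3: rows with parent_id in {11} -> Board (id 12, d 3).
Iteration 4: rows with parent_id in {12} -> Science (id 14, d 4).
Iteration 5: no rows with parent_id in {14}; recursion stops.
Total rows emitted: 5.

5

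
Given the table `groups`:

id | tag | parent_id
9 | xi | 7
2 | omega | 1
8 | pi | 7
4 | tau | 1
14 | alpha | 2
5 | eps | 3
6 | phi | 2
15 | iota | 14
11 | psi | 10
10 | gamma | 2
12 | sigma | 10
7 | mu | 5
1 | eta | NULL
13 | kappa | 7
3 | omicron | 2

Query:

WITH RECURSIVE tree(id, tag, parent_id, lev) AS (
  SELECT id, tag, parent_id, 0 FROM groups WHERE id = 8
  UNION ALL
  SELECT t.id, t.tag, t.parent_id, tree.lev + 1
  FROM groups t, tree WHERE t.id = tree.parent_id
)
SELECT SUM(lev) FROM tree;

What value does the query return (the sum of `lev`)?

Base: id=8 (pi), parent_id=7, lev 0.
Iteration 1: join on id=7 -> mu (id 7, parent_id=5, lev 1).
Iteration 2: join on id=5 -> eps (id 5, parent_id=3, lev 2).
Iteration 3: join on id=3 -> omicron (id 3, parent_id=2, lev 3).
Iteration 4: join on id=2 -> omega (id 2, parent_id=1, lev 4).
Iteration 5: join on id=1 -> eta (id 1, parent_id=NULL, lev 5).
Iteration 6: parent_id is NULL; no match; recursion stops.
SUM(lev) = 0 + 1 + 2 + 3 + 4 + 5 = 15.

15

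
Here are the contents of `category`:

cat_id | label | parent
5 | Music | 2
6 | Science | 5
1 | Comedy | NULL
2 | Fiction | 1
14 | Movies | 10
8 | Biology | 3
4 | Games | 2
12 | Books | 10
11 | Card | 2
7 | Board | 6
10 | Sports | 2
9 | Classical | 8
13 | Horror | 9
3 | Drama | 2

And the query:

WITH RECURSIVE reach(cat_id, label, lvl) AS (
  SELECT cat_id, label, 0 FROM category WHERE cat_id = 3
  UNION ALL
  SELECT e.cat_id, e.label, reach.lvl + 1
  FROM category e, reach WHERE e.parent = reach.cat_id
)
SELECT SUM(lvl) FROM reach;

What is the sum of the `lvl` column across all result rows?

6

Base: cat_id=3 (Drama) at lvl 0.
Iteration 1: rows with parent in {3} -> Biology (id 8, lvl 1).
Iteration 2: rows with parent in {8} -> Classical (id 9, lvl 2).
Iteration 3: rows with parent in {9} -> Horror (id 13, lvl 3).
Iteration 4: no rows with parent in {13}; recursion stops.
SUM(lvl) = 0 + 1 + 2 + 3 = 6.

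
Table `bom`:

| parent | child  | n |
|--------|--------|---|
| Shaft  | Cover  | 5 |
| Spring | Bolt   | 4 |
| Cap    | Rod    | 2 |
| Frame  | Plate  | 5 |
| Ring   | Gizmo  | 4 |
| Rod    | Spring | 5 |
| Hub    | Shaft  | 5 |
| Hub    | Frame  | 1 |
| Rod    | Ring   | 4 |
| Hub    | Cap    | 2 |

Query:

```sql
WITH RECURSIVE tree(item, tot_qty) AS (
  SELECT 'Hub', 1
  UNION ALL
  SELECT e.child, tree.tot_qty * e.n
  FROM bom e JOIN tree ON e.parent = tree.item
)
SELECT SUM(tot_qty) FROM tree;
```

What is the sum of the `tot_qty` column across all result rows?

Base: (Hub, tot_qty=1).
Iteration 1: components of {Hub} -> Cap = 1*2 = 2, Frame = 1*1 = 1, Shaft = 1*5 = 5.
Iteration 2: components of {Cap,Frame,Shaft} -> Cover = 5*5 = 25, Plate = 1*5 = 5, Rod = 2*2 = 4.
Iteration 3: components of {Cover,Plate,Rod} -> Ring = 4*4 = 16, Spring = 4*5 = 20.
Iteration 4: components of {Ring,Spring} -> Bolt = 20*4 = 80, Gizmo = 16*4 = 64.
Iteration 5: no further components; recursion stops.
SUM(tot_qty) = 1 + 2 + 5 + 1 + 4 + 25 + 5 + 20 + 16 + 80 + 64 = 223.

223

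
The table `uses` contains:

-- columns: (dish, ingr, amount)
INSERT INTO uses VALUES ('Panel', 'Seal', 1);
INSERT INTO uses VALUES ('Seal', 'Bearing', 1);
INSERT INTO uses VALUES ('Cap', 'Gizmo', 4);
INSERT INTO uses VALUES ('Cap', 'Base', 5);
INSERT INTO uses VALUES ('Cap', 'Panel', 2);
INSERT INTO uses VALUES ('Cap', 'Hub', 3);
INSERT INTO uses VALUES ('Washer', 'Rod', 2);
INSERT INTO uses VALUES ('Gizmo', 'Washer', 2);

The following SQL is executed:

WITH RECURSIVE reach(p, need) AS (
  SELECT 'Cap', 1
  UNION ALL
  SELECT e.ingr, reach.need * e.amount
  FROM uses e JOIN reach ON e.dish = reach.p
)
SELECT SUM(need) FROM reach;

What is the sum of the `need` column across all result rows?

43

Base: (Cap, need=1).
Iteration 1: components of {Cap} -> Base = 1*5 = 5, Gizmo = 1*4 = 4, Hub = 1*3 = 3, Panel = 1*2 = 2.
Iteration 2: components of {Base,Gizmo,Hub,Panel} -> Seal = 2*1 = 2, Washer = 4*2 = 8.
Iteration 3: components of {Seal,Washer} -> Bearing = 2*1 = 2, Rod = 8*2 = 16.
Iteration 4: no further components; recursion stops.
SUM(need) = 1 + 2 + 4 + 3 + 5 + 2 + 8 + 2 + 16 = 43.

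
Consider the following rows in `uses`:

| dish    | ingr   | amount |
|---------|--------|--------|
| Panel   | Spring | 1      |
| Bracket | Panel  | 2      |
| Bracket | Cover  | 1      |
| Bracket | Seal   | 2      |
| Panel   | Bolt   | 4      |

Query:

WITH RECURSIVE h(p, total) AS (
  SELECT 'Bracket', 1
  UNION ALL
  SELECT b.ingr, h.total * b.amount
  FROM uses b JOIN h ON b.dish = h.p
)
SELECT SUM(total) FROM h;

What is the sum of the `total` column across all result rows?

Base: (Bracket, total=1).
Iteration 1: components of {Bracket} -> Cover = 1*1 = 1, Panel = 1*2 = 2, Seal = 1*2 = 2.
Iteration 2: components of {Cover,Panel,Seal} -> Bolt = 2*4 = 8, Spring = 2*1 = 2.
Iteration 3: no further components; recursion stops.
SUM(total) = 1 + 2 + 2 + 1 + 8 + 2 = 16.

16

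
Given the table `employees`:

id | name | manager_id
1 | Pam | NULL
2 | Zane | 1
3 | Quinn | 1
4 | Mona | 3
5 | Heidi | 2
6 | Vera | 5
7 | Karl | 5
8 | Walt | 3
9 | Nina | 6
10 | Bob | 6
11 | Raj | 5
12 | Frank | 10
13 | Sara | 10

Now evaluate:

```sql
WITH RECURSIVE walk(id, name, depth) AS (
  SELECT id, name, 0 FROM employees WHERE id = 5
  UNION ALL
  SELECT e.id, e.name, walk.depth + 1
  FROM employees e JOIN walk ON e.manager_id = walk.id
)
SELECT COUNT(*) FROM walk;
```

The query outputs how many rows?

8

Base: id=5 (Heidi) at depth 0.
Iteration 1: rows with manager_id in {5} -> Vera (id 6, depth 1), Karl (id 7, depth 1), Raj (id 11, depth 1).
Iteration 2: rows with manager_id in {6,7,11} -> Nina (id 9, depth 2), Bob (id 10, depth 2).
Iteration 3: rows with manager_id in {9,10} -> Frank (id 12, depth 3), Sara (id 13, depth 3).
Iteration 4: no rows with manager_id in {12,13}; recursion stops.
Total rows emitted: 8.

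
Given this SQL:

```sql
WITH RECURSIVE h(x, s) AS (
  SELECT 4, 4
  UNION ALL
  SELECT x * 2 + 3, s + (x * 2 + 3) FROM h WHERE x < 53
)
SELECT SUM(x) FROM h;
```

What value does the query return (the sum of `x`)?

93

Base: x=4, s=4.
Iteration 1: 4 < 53 holds -> x = 4 * 2 + 3 = 11, s = 4 + 11 = 15.
Iteration 2: 11 < 53 holds -> x = 11 * 2 + 3 = 25, s = 15 + 25 = 40.
Iteration 3: 25 < 53 holds -> x = 25 * 2 + 3 = 53, s = 40 + 53 = 93.
Iteration 4: 53 < 53 fails; recursion stops.
SUM(x) = 4 + 11 + 25 + 53 = 93.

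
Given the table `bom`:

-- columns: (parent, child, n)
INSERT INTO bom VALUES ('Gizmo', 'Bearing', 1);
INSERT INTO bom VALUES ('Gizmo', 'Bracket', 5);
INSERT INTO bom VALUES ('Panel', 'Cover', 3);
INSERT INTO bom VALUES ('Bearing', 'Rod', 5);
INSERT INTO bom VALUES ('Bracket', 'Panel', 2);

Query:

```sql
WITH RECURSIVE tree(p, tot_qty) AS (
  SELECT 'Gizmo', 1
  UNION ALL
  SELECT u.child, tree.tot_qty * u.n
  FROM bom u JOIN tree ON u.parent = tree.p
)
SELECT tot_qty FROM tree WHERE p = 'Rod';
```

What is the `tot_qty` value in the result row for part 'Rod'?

Base: (Gizmo, tot_qty=1).
Iteration 1: components of {Gizmo} -> Bearing = 1*1 = 1, Bracket = 1*5 = 5.
Iteration 2: components of {Bearing,Bracket} -> Panel = 5*2 = 10, Rod = 1*5 = 5.
Iteration 3: components of {Panel,Rod} -> Cover = 10*3 = 30.
Iteration 4: no further components; recursion stops.

5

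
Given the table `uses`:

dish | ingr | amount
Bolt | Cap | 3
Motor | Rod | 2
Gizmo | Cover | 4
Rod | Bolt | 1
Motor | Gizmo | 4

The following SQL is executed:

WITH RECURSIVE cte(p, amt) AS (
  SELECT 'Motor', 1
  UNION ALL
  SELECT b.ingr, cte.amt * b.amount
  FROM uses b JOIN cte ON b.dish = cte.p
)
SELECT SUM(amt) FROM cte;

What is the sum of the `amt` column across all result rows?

31

Base: (Motor, amt=1).
Iteration 1: components of {Motor} -> Gizmo = 1*4 = 4, Rod = 1*2 = 2.
Iteration 2: components of {Gizmo,Rod} -> Bolt = 2*1 = 2, Cover = 4*4 = 16.
Iteration 3: components of {Bolt,Cover} -> Cap = 2*3 = 6.
Iteration 4: no further components; recursion stops.
SUM(amt) = 1 + 2 + 4 + 2 + 16 + 6 = 31.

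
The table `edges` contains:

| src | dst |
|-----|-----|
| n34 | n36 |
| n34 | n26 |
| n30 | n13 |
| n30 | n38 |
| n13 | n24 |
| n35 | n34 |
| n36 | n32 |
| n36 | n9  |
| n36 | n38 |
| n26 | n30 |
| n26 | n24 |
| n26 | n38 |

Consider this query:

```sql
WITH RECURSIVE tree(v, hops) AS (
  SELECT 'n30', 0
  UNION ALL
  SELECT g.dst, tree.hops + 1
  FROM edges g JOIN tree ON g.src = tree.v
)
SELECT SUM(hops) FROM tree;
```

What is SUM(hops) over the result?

Base: (n30, hops=0).
Iteration 1: edges from {n30} -> (n13, hops=1), (n38, hops=1).
Iteration 2: edges from {n13,n38} -> (n24, hops=2).
Iteration 3: no outgoing edges from {n24}; recursion stops.
SUM(hops) = 0 + 1 + 1 + 2 = 4.

4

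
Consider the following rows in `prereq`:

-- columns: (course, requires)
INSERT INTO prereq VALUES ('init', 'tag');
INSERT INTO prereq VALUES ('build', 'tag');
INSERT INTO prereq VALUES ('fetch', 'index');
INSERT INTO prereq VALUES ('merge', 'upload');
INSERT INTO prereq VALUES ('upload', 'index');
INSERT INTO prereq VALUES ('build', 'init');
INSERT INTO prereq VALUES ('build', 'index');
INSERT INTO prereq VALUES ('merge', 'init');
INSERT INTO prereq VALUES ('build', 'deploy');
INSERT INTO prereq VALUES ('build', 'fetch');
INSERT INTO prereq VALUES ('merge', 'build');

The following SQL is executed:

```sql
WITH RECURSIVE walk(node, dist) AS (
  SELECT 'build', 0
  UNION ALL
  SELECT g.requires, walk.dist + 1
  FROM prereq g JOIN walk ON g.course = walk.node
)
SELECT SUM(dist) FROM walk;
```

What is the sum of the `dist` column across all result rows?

Base: (build, dist=0).
Iteration 1: edges from {build} -> (deploy, dist=1), (fetch, dist=1), (index, dist=1), (init, dist=1), (tag, dist=1).
Iteration 2: edges from {deploy,fetch,index,init,tag} -> (index, dist=2), (tag, dist=2).
Iteration 3: no outgoing edges from {index,tag}; recursion stops.
SUM(dist) = 0 + 1 + 1 + 1 + 1 + 1 + 2 + 2 = 9.

9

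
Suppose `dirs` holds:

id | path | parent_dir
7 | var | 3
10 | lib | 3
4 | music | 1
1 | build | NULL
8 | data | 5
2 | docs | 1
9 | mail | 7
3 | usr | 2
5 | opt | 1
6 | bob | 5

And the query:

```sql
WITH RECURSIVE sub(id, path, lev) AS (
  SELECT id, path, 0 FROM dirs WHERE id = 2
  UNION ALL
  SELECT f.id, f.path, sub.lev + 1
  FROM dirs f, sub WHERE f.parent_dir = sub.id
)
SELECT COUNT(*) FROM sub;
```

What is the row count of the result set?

Base: id=2 (docs) at lev 0.
Iteration 1: rows with parent_dir in {2} -> usr (id 3, lev 1).
Iteration 2: rows with parent_dir in {3} -> var (id 7, lev 2), lib (id 10, lev 2).
Iteration 3: rows with parent_dir in {7,10} -> mail (id 9, lev 3).
Iteration 4: no rows with parent_dir in {9}; recursion stops.
Total rows emitted: 5.

5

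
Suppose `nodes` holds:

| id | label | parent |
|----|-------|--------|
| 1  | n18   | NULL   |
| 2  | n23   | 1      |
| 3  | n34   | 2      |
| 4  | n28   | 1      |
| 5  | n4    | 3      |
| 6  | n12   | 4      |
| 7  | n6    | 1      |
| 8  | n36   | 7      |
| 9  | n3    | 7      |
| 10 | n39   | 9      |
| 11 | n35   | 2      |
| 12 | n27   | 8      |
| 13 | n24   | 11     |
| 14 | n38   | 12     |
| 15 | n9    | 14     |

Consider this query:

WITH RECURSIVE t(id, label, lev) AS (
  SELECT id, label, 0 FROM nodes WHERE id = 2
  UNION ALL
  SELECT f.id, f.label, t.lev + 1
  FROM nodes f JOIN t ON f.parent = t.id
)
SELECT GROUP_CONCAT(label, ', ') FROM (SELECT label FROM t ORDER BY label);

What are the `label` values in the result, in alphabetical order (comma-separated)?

Base: id=2 (n23) at lev 0.
Iteration 1: rows with parent in {2} -> n34 (id 3, lev 1), n35 (id 11, lev 1).
Iteration 2: rows with parent in {3,11} -> n4 (id 5, lev 2), n24 (id 13, lev 2).
Iteration 3: no rows with parent in {5,13}; recursion stops.

n23, n24, n34, n35, n4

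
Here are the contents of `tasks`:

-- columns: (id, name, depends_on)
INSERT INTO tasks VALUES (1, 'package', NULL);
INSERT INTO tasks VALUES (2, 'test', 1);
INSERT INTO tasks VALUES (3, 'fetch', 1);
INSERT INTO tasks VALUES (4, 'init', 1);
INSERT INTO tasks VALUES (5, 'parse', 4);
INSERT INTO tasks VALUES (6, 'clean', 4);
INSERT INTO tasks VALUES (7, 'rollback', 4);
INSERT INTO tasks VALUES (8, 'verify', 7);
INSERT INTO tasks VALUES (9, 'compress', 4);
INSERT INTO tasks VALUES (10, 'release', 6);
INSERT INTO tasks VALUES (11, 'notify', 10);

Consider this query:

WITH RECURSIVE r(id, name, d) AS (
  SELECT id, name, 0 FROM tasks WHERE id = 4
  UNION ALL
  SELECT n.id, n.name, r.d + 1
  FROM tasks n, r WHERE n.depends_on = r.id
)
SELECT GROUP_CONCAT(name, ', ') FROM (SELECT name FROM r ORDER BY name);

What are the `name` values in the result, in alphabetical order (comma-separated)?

clean, compress, init, notify, parse, release, rollback, verify

Base: id=4 (init) at d 0.
Iteration 1: rows with depends_on in {4} -> parse (id 5, d 1), clean (id 6, d 1), rollback (id 7, d 1), compress (id 9, d 1).
Iteration 2: rows with depends_on in {5,6,7,9} -> verify (id 8, d 2), release (id 10, d 2).
Iteration 3: rows with depends_on in {8,10} -> notify (id 11, d 3).
Iteration 4: no rows with depends_on in {11}; recursion stops.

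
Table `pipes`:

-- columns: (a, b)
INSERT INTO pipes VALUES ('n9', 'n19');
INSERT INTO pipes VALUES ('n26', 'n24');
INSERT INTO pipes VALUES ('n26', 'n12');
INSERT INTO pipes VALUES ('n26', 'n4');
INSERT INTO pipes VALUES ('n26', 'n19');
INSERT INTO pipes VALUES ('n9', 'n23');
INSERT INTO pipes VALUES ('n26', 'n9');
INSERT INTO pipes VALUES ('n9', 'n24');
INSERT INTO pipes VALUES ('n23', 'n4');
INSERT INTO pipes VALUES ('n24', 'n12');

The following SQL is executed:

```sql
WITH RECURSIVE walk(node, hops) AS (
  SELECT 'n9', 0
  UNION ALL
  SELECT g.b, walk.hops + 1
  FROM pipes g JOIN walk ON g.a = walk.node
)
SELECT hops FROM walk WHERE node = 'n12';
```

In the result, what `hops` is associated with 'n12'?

Base: (n9, hops=0).
Iteration 1: edges from {n9} -> (n19, hops=1), (n23, hops=1), (n24, hops=1).
Iteration 2: edges from {n19,n23,n24} -> (n12, hops=2), (n4, hops=2).
Iteration 3: no outgoing edges from {n12,n4}; recursion stops.

2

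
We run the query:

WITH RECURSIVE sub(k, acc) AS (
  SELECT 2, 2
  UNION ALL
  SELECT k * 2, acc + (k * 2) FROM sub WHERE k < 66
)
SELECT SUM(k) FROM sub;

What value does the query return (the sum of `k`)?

254

Base: k=2, acc=2.
Iteration 1: 2 < 66 holds -> k = 2 * 2 = 4, acc = 2 + 4 = 6.
Iteration 2: 4 < 66 holds -> k = 4 * 2 = 8, acc = 6 + 8 = 14.
Iteration 3: 8 < 66 holds -> k = 8 * 2 = 16, acc = 14 + 16 = 30.
Iteration 4: 16 < 66 holds -> k = 16 * 2 = 32, acc = 30 + 32 = 62.
Iteration 5: 32 < 66 holds -> k = 32 * 2 = 64, acc = 62 + 64 = 126.
Iteration 6: 64 < 66 holds -> k = 64 * 2 = 128, acc = 126 + 128 = 254.
Iteration 7: 128 < 66 fails; recursion stops.
SUM(k) = 2 + 4 + 8 + 16 + 32 + 64 + 128 = 254.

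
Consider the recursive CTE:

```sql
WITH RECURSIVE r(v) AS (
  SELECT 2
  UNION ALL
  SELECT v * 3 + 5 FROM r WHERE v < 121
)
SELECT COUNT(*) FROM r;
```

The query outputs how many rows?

Base: v=2.
Iteration 1: 2 < 121 holds -> v = 2 * 3 + 5 = 11.
Iteration 2: 11 < 121 holds -> v = 11 * 3 + 5 = 38.
Iteration 3: 38 < 121 holds -> v = 38 * 3 + 5 = 119.
Iteration 4: 119 < 121 holds -> v = 119 * 3 + 5 = 362.
Iteration 5: 362 < 121 fails; recursion stops.
Total rows emitted: 5.

5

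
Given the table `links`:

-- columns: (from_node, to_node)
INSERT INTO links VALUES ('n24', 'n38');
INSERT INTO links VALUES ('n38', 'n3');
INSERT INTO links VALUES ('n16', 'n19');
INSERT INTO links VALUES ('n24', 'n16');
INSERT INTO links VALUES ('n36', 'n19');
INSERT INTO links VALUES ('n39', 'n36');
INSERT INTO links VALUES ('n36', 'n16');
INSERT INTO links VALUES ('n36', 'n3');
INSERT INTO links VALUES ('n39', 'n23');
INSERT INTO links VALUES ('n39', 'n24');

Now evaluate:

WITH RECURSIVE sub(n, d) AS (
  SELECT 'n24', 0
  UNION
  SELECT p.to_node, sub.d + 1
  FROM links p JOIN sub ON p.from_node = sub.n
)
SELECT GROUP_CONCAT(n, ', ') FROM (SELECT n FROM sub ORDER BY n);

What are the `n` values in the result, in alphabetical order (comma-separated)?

Base: (n24, d=0).
Iteration 1: edges from {n24} -> (n16, d=1), (n38, d=1).
Iteration 2: edges from {n16,n38} -> (n19, d=2), (n3, d=2).
Iteration 3: no outgoing edges from {n19,n3}; recursion stops.

n16, n19, n24, n3, n38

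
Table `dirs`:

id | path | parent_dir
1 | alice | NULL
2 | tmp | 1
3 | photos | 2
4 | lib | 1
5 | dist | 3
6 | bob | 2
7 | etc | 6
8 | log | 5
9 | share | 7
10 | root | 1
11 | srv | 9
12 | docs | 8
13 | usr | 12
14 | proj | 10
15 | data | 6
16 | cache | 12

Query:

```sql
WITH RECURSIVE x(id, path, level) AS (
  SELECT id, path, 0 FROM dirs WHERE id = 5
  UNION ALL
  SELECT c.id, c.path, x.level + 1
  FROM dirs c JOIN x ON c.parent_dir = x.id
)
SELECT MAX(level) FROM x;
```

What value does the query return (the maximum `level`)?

Base: id=5 (dist) at level 0.
Iteration 1: rows with parent_dir in {5} -> log (id 8, level 1).
Iteration 2: rows with parent_dir in {8} -> docs (id 12, level 2).
Iteration 3: rows with parent_dir in {12} -> usr (id 13, level 3), cache (id 16, level 3).
Iteration 4: no rows with parent_dir in {13,16}; recursion stops.
level values: 0, 1, 2, 3, 3; the maximum is 3.

3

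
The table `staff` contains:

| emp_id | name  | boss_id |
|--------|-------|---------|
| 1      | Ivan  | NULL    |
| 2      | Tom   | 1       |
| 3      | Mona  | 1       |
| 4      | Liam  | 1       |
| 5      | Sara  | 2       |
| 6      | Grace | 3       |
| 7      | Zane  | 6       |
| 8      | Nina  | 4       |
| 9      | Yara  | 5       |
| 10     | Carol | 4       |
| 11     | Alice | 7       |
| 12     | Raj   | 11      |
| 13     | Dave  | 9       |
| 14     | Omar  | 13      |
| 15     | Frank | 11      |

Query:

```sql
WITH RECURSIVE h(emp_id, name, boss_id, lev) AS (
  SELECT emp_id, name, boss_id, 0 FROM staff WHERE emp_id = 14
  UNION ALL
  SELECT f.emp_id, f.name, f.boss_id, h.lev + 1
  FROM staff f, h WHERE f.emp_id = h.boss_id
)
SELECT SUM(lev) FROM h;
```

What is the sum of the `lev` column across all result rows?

Base: emp_id=14 (Omar), boss_id=13, lev 0.
Iteration 1: join on emp_id=13 -> Dave (id 13, boss_id=9, lev 1).
Iteration 2: join on emp_id=9 -> Yara (id 9, boss_id=5, lev 2).
Iteration 3: join on emp_id=5 -> Sara (id 5, boss_id=2, lev 3).
Iteration 4: join on emp_id=2 -> Tom (id 2, boss_id=1, lev 4).
Iteration 5: join on emp_id=1 -> Ivan (id 1, boss_id=NULL, lev 5).
Iteration 6: boss_id is NULL; no match; recursion stops.
SUM(lev) = 0 + 1 + 2 + 3 + 4 + 5 = 15.

15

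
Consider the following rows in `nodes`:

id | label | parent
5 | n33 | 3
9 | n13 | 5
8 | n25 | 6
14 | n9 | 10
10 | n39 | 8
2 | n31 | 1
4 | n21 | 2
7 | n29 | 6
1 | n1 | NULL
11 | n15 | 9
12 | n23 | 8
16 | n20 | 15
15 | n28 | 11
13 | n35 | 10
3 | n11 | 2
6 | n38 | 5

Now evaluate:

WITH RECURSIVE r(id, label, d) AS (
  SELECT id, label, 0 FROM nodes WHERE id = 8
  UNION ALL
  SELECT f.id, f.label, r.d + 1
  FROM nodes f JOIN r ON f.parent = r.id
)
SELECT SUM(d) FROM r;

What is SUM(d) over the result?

Base: id=8 (n25) at d 0.
Iteration 1: rows with parent in {8} -> n39 (id 10, d 1), n23 (id 12, d 1).
Iteration 2: rows with parent in {10,12} -> n35 (id 13, d 2), n9 (id 14, d 2).
Iteration 3: no rows with parent in {13,14}; recursion stops.
SUM(d) = 0 + 1 + 1 + 2 + 2 = 6.

6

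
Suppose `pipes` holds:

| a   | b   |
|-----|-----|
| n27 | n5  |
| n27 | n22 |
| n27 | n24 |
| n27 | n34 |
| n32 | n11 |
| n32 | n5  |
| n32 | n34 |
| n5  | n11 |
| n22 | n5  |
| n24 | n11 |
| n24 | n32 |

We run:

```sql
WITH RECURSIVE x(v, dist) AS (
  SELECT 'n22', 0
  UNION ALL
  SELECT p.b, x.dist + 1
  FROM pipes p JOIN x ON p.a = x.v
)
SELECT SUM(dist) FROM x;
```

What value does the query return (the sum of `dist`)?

Base: (n22, dist=0).
Iteration 1: edges from {n22} -> (n5, dist=1).
Iteration 2: edges from {n5} -> (n11, dist=2).
Iteration 3: no outgoing edges from {n11}; recursion stops.
SUM(dist) = 0 + 1 + 2 = 3.

3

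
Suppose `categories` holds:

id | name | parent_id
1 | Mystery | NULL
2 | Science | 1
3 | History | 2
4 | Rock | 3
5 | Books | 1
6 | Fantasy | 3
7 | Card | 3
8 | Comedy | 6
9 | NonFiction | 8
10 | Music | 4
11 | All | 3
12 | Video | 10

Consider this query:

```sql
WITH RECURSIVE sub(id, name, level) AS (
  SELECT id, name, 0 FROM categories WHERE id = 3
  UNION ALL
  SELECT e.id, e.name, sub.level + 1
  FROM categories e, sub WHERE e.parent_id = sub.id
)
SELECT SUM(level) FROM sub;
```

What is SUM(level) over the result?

Base: id=3 (History) at level 0.
Iteration 1: rows with parent_id in {3} -> Rock (id 4, level 1), Fantasy (id 6, level 1), Card (id 7, level 1), All (id 11, level 1).
Iteration 2: rows with parent_id in {4,6,7,11} -> Comedy (id 8, level 2), Music (id 10, level 2).
Iteration 3: rows with parent_id in {8,10} -> NonFiction (id 9, level 3), Video (id 12, level 3).
Iteration 4: no rows with parent_id in {9,12}; recursion stops.
SUM(level) = 0 + 1 + 1 + 1 + 1 + 2 + 2 + 3 + 3 = 14.

14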